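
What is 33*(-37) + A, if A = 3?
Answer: -1218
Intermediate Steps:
33*(-37) + A = 33*(-37) + 3 = -1221 + 3 = -1218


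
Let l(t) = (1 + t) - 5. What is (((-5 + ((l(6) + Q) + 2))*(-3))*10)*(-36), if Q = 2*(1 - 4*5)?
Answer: -42120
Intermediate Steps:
Q = -38 (Q = 2*(1 - 20) = 2*(-19) = -38)
l(t) = -4 + t
(((-5 + ((l(6) + Q) + 2))*(-3))*10)*(-36) = (((-5 + (((-4 + 6) - 38) + 2))*(-3))*10)*(-36) = (((-5 + ((2 - 38) + 2))*(-3))*10)*(-36) = (((-5 + (-36 + 2))*(-3))*10)*(-36) = (((-5 - 34)*(-3))*10)*(-36) = (-39*(-3)*10)*(-36) = (117*10)*(-36) = 1170*(-36) = -42120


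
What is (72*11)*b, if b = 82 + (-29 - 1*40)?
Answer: 10296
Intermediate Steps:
b = 13 (b = 82 + (-29 - 40) = 82 - 69 = 13)
(72*11)*b = (72*11)*13 = 792*13 = 10296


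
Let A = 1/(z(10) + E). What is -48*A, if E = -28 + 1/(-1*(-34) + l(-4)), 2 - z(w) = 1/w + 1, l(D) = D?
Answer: 360/203 ≈ 1.7734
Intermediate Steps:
z(w) = 1 - 1/w (z(w) = 2 - (1/w + 1) = 2 - (1 + 1/w) = 2 + (-1 - 1/w) = 1 - 1/w)
E = -839/30 (E = -28 + 1/(-1*(-34) - 4) = -28 + 1/(34 - 4) = -28 + 1/30 = -839/30 ≈ -27.967)
A = -15/406 (A = 1/((-1 + 10)/10 - 839/30) = 1/((1/10)*9 - 839/30) = 1/(9/10 - 839/30) = 1/(-406/15) = -15/406 ≈ -0.036946)
-48*A = -48*(-15/406) = 360/203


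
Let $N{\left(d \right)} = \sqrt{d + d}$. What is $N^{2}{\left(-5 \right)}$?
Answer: $-10$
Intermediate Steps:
$N{\left(d \right)} = \sqrt{2} \sqrt{d}$ ($N{\left(d \right)} = \sqrt{2 d} = \sqrt{2} \sqrt{d}$)
$N^{2}{\left(-5 \right)} = \left(\sqrt{2} \sqrt{-5}\right)^{2} = \left(\sqrt{2} i \sqrt{5}\right)^{2} = \left(i \sqrt{10}\right)^{2} = -10$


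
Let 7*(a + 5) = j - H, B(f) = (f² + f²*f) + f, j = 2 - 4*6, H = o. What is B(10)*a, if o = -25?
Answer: -35520/7 ≈ -5074.3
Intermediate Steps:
H = -25
j = -22 (j = 2 - 24 = -22)
B(f) = f + f² + f³ (B(f) = (f² + f³) + f = f + f² + f³)
a = -32/7 (a = -5 + (-22 - 1*(-25))/7 = -5 + (-22 + 25)/7 = -5 + (⅐)*3 = -5 + 3/7 = -32/7 ≈ -4.5714)
B(10)*a = (10*(1 + 10 + 10²))*(-32/7) = (10*(1 + 10 + 100))*(-32/7) = (10*111)*(-32/7) = 1110*(-32/7) = -35520/7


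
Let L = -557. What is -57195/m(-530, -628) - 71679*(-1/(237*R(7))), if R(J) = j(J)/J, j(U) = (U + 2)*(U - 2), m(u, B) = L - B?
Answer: -191453404/252405 ≈ -758.52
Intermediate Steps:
m(u, B) = -557 - B
j(U) = (-2 + U)*(2 + U) (j(U) = (2 + U)*(-2 + U) = (-2 + U)*(2 + U))
R(J) = (-4 + J²)/J
-57195/m(-530, -628) - 71679*(-1/(237*R(7))) = -57195/(-557 - 1*(-628)) - 71679*(-1/(237*(7 - 4/7))) = -57195/(-557 + 628) - 71679*(-1/(237*(7 - 4*⅐))) = -57195/71 - 71679*(-1/(237*(7 - 4/7))) = -57195*1/71 - 71679/((-237*45/7)) = -57195/71 - 71679/(-10665/7) = -57195/71 - 71679*(-7/10665) = -57195/71 + 167251/3555 = -191453404/252405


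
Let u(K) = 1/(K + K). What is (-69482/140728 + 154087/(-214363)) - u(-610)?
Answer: -56882497439/46943353370 ≈ -1.2117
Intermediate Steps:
u(K) = 1/(2*K)
(-69482/140728 + 154087/(-214363)) - u(-610) = (-69482/140728 + 154087/(-214363)) - 1/(2*(-610)) = (-69482*1/140728 + 154087*(-1/214363)) - (-1)/(2*610) = (-709/1436 - 154087/214363) - 1*(-1/1220) = -373252299/307825268 + 1/1220 = -56882497439/46943353370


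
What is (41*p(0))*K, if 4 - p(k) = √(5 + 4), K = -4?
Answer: -164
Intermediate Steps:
p(k) = 1 (p(k) = 4 - √(5 + 4) = 4 - √9 = 4 - 1*3 = 4 - 3 = 1)
(41*p(0))*K = (41*1)*(-4) = 41*(-4) = -164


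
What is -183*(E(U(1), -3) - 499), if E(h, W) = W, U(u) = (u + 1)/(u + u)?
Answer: 91866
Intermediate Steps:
U(u) = (1 + u)/(2*u) (U(u) = (1 + u)/((2*u)) = (1 + u)*(1/(2*u)) = (1 + u)/(2*u))
-183*(E(U(1), -3) - 499) = -183*(-3 - 499) = -183*(-502) = 91866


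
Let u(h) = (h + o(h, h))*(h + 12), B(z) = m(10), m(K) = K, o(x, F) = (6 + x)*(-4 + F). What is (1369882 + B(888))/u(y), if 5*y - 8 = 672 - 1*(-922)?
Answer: 42809125/1076076027 ≈ 0.039783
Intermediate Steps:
o(x, F) = (-4 + F)*(6 + x)
B(z) = 10
y = 1602/5 (y = 8/5 + (672 - 1*(-922))/5 = 8/5 + (672 + 922)/5 = 8/5 + (1/5)*1594 = 8/5 + 1594/5 = 1602/5 ≈ 320.40)
u(h) = (12 + h)*(-24 + h**2 + 3*h) (u(h) = (h + (-24 - 4*h + 6*h + h*h))*(h + 12) = (h + (-24 - 4*h + 6*h + h**2))*(12 + h) = (h + (-24 + h**2 + 2*h))*(12 + h) = (-24 + h**2 + 3*h)*(12 + h) = (12 + h)*(-24 + h**2 + 3*h))
(1369882 + B(888))/u(y) = (1369882 + 10)/(-288 + (1602/5)**3 + 12*(1602/5) + 15*(1602/5)**2) = 1369892/(-288 + 4111379208/125 + 19224/5 + 15*(2566404/25)) = 1369892/(-288 + 4111379208/125 + 19224/5 + 7699212/5) = 1369892/(4304304108/125) = 1369892*(125/4304304108) = 42809125/1076076027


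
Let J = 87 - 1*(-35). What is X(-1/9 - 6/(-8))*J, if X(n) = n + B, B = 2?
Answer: 5795/18 ≈ 321.94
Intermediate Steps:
X(n) = 2 + n (X(n) = n + 2 = 2 + n)
J = 122 (J = 87 + 35 = 122)
X(-1/9 - 6/(-8))*J = (2 + (-1/9 - 6/(-8)))*122 = (2 + (-1*⅑ - 6*(-⅛)))*122 = (2 + (-⅑ + ¾))*122 = (2 + 23/36)*122 = (95/36)*122 = 5795/18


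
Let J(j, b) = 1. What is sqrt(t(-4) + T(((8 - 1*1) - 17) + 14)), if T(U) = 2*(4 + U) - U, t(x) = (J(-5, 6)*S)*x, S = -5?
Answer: 4*sqrt(2) ≈ 5.6569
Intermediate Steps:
t(x) = -5*x (t(x) = (1*(-5))*x = -5*x)
T(U) = 8 + U (T(U) = (8 + 2*U) - U = 8 + U)
sqrt(t(-4) + T(((8 - 1*1) - 17) + 14)) = sqrt(-5*(-4) + (8 + (((8 - 1*1) - 17) + 14))) = sqrt(20 + (8 + (((8 - 1) - 17) + 14))) = sqrt(20 + (8 + ((7 - 17) + 14))) = sqrt(20 + (8 + (-10 + 14))) = sqrt(20 + (8 + 4)) = sqrt(20 + 12) = sqrt(32) = 4*sqrt(2)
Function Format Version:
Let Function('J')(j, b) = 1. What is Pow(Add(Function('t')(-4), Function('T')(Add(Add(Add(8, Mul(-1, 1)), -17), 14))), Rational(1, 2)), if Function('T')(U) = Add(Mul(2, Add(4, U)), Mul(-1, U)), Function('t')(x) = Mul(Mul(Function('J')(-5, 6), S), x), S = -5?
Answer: Mul(4, Pow(2, Rational(1, 2))) ≈ 5.6569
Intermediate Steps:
Function('t')(x) = Mul(-5, x) (Function('t')(x) = Mul(Mul(1, -5), x) = Mul(-5, x))
Function('T')(U) = Add(8, U) (Function('T')(U) = Add(Add(8, Mul(2, U)), Mul(-1, U)) = Add(8, U))
Pow(Add(Function('t')(-4), Function('T')(Add(Add(Add(8, Mul(-1, 1)), -17), 14))), Rational(1, 2)) = Pow(Add(Mul(-5, -4), Add(8, Add(Add(Add(8, Mul(-1, 1)), -17), 14))), Rational(1, 2)) = Pow(Add(20, Add(8, Add(Add(Add(8, -1), -17), 14))), Rational(1, 2)) = Pow(Add(20, Add(8, Add(Add(7, -17), 14))), Rational(1, 2)) = Pow(Add(20, Add(8, Add(-10, 14))), Rational(1, 2)) = Pow(Add(20, Add(8, 4)), Rational(1, 2)) = Pow(Add(20, 12), Rational(1, 2)) = Pow(32, Rational(1, 2)) = Mul(4, Pow(2, Rational(1, 2)))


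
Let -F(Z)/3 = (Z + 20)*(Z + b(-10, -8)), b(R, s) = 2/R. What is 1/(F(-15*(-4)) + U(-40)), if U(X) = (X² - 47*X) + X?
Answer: -1/10912 ≈ -9.1642e-5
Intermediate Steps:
U(X) = X² - 46*X
F(Z) = -3*(20 + Z)*(-⅕ + Z) (F(Z) = -3*(Z + 20)*(Z + 2/(-10)) = -3*(20 + Z)*(Z + 2*(-⅒)) = -3*(20 + Z)*(Z - ⅕) = -3*(20 + Z)*(-⅕ + Z))
1/(F(-15*(-4)) + U(-40)) = 1/((12 - 3*(-15*(-4))² - (-891)*(-4)) - 40*(-46 - 40)) = 1/((12 - 3*60² - 297/5*60) - 40*(-86)) = 1/((12 - 3*3600 - 3564) + 3440) = 1/((12 - 10800 - 3564) + 3440) = 1/(-14352 + 3440) = 1/(-10912) = -1/10912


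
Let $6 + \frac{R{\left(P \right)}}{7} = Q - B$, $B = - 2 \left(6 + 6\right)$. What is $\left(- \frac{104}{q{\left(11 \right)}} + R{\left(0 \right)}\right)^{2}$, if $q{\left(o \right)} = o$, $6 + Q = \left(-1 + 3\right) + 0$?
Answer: $\frac{948676}{121} \approx 7840.3$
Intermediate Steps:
$B = -24$ ($B = \left(-2\right) 12 = -24$)
$Q = -4$ ($Q = -6 + \left(\left(-1 + 3\right) + 0\right) = -6 + \left(2 + 0\right) = -6 + 2 = -4$)
$R{\left(P \right)} = 98$ ($R{\left(P \right)} = -42 + 7 \left(-4 - -24\right) = -42 + 7 \left(-4 + 24\right) = -42 + 7 \cdot 20 = -42 + 140 = 98$)
$\left(- \frac{104}{q{\left(11 \right)}} + R{\left(0 \right)}\right)^{2} = \left(- \frac{104}{11} + 98\right)^{2} = \left(\frac{974}{11}\right)^{2} = \frac{948676}{121}$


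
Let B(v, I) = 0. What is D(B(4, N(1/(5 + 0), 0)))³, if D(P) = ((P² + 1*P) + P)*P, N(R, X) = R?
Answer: 0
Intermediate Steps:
D(P) = P*(P² + 2*P) (D(P) = ((P² + P) + P)*P = ((P + P²) + P)*P = (P² + 2*P)*P = P*(P² + 2*P))
D(B(4, N(1/(5 + 0), 0)))³ = (0²*(2 + 0))³ = (0*2)³ = 0³ = 0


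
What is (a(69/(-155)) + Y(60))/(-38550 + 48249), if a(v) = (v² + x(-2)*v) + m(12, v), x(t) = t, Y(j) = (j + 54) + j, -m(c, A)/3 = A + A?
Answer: 23337/1273325 ≈ 0.018328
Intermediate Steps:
m(c, A) = -6*A (m(c, A) = -3*(A + A) = -6*A)
Y(j) = 54 + 2*j (Y(j) = (54 + j) + j = 54 + 2*j)
a(v) = v² - 8*v (a(v) = (v² - 2*v) - 6*v = v² - 8*v)
(a(69/(-155)) + Y(60))/(-38550 + 48249) = ((69/(-155))*(-8 + 69/(-155)) + (54 + 2*60))/(-38550 + 48249) = ((69*(-1/155))*(-8 + 69*(-1/155)) + (54 + 120))/9699 = (-69*(-8 - 69/155)/155 + 174)*(1/9699) = (-69/155*(-1309/155) + 174)*(1/9699) = (90321/24025 + 174)*(1/9699) = (4270671/24025)*(1/9699) = 23337/1273325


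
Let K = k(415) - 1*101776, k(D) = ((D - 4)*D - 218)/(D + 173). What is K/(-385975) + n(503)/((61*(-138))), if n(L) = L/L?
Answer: 83684713673/318415479900 ≈ 0.26282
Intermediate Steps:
n(L) = 1
k(D) = (-218 + D*(-4 + D))/(173 + D) (k(D) = ((-4 + D)*D - 218)/(173 + D) = (D*(-4 + D) - 218)/(173 + D) = (-218 + D*(-4 + D))/(173 + D))
K = -59673941/588 (K = (-218 + 415² - 4*415)/(173 + 415) - 1*101776 = (-218 + 172225 - 1660)/588 - 101776 = (1/588)*170347 - 101776 = 170347/588 - 101776 = -59673941/588 ≈ -1.0149e+5)
K/(-385975) + n(503)/((61*(-138))) = -59673941/588/(-385975) + 1/(61*(-138)) = -59673941/588*(-1/385975) + 1/(-8418) = 59673941/226953300 + 1*(-1/8418) = 59673941/226953300 - 1/8418 = 83684713673/318415479900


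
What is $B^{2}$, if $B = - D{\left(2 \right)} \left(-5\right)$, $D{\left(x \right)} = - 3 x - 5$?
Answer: $3025$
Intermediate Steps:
$D{\left(x \right)} = -5 - 3 x$
$B = -55$ ($B = - (-5 - 6) \left(-5\right) = \left(-1\right) \left(-11\right) \left(-5\right) = 11 \left(-5\right) = -55$)
$B^{2} = \left(-55\right)^{2} = 3025$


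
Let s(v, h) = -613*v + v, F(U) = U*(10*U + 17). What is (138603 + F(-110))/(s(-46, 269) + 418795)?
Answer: 257733/446947 ≈ 0.57665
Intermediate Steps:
F(U) = U*(17 + 10*U)
s(v, h) = -612*v
(138603 + F(-110))/(s(-46, 269) + 418795) = (138603 - 110*(17 + 10*(-110)))/(-612*(-46) + 418795) = (138603 - 110*(17 - 1100))/(28152 + 418795) = (138603 - 110*(-1083))/446947 = (138603 + 119130)*(1/446947) = 257733*(1/446947) = 257733/446947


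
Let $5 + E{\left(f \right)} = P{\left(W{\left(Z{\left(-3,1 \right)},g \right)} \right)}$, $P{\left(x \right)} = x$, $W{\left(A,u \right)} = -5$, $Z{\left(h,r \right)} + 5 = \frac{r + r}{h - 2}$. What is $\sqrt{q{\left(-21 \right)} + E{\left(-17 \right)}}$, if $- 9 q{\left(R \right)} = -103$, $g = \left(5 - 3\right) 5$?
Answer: $\frac{\sqrt{13}}{3} \approx 1.2019$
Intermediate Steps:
$Z{\left(h,r \right)} = -5 + \frac{2 r}{-2 + h}$ ($Z{\left(h,r \right)} = -5 + \frac{r + r}{h - 2} = -5 + \frac{2 r}{-2 + h}$)
$g = 10$ ($g = 2 \cdot 5 = 10$)
$q{\left(R \right)} = \frac{103}{9}$ ($q{\left(R \right)} = \left(- \frac{1}{9}\right) \left(-103\right) = \frac{103}{9}$)
$E{\left(f \right)} = -10$ ($E{\left(f \right)} = -5 - 5 = -10$)
$\sqrt{q{\left(-21 \right)} + E{\left(-17 \right)}} = \sqrt{\frac{103}{9} - 10} = \sqrt{\frac{13}{9}} = \frac{\sqrt{13}}{3}$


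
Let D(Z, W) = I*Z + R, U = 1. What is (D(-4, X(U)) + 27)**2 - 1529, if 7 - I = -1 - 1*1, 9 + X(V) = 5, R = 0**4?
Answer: -1448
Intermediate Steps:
R = 0
X(V) = -4 (X(V) = -9 + 5 = -4)
I = 9 (I = 7 - (-1 - 1*1) = 7 - (-1 - 1) = 7 - 1*(-2) = 7 + 2 = 9)
D(Z, W) = 9*Z (D(Z, W) = 9*Z + 0 = 9*Z)
(D(-4, X(U)) + 27)**2 - 1529 = (9*(-4) + 27)**2 - 1529 = (-36 + 27)**2 - 1529 = (-9)**2 - 1529 = 81 - 1529 = -1448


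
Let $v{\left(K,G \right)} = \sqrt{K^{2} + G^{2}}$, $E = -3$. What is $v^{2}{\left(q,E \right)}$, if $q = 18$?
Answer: $333$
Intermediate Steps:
$v{\left(K,G \right)} = \sqrt{G^{2} + K^{2}}$
$v^{2}{\left(q,E \right)} = \left(\sqrt{\left(-3\right)^{2} + 18^{2}}\right)^{2} = \left(\sqrt{9 + 324}\right)^{2} = \left(\sqrt{333}\right)^{2} = \left(3 \sqrt{37}\right)^{2} = 333$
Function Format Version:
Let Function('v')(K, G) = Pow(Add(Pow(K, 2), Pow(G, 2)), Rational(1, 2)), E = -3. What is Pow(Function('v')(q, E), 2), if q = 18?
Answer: 333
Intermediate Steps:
Function('v')(K, G) = Pow(Add(Pow(G, 2), Pow(K, 2)), Rational(1, 2))
Pow(Function('v')(q, E), 2) = Pow(Pow(Add(Pow(-3, 2), Pow(18, 2)), Rational(1, 2)), 2) = Pow(Pow(Add(9, 324), Rational(1, 2)), 2) = Pow(Pow(333, Rational(1, 2)), 2) = Pow(Mul(3, Pow(37, Rational(1, 2))), 2) = 333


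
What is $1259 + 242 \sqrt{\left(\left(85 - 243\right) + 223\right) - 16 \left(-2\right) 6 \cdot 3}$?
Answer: $1259 + 242 \sqrt{641} \approx 7386.0$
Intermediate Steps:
$1259 + 242 \sqrt{\left(\left(85 - 243\right) + 223\right) - 16 \left(-2\right) 6 \cdot 3} = 1259 + 242 \sqrt{\left(-158 + 223\right) - 16 \left(\left(-12\right) 3\right)} = 1259 + 242 \sqrt{65 - -576} = 1259 + 242 \sqrt{65 + 576} = 1259 + 242 \sqrt{641}$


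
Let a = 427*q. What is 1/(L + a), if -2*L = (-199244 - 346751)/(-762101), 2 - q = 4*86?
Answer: -1524202/222585860863 ≈ -6.8477e-6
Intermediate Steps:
q = -342 (q = 2 - 4*86 = 2 - 1*344 = 2 - 344 = -342)
L = -545995/1524202 (L = -(-199244 - 346751)/(2*(-762101)) = -(-545995)*(-1)/(2*762101) = -½*545995/762101 = -545995/1524202 ≈ -0.35822)
a = -146034 (a = 427*(-342) = -146034)
1/(L + a) = 1/(-545995/1524202 - 146034) = 1/(-222585860863/1524202) = -1524202/222585860863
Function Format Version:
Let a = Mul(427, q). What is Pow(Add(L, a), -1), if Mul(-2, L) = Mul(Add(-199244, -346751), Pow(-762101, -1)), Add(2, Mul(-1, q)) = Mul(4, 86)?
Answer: Rational(-1524202, 222585860863) ≈ -6.8477e-6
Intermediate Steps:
q = -342 (q = Add(2, Mul(-1, Mul(4, 86))) = Add(2, Mul(-1, 344)) = Add(2, -344) = -342)
L = Rational(-545995, 1524202) (L = Mul(Rational(-1, 2), Mul(Add(-199244, -346751), Pow(-762101, -1))) = Mul(Rational(-1, 2), Mul(-545995, Rational(-1, 762101))) = Mul(Rational(-1, 2), Rational(545995, 762101)) = Rational(-545995, 1524202) ≈ -0.35822)
a = -146034 (a = Mul(427, -342) = -146034)
Pow(Add(L, a), -1) = Pow(Add(Rational(-545995, 1524202), -146034), -1) = Pow(Rational(-222585860863, 1524202), -1) = Rational(-1524202, 222585860863)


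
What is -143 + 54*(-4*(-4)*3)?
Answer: 2449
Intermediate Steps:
-143 + 54*(-4*(-4)*3) = -143 + 54*(16*3) = -143 + 54*48 = -143 + 2592 = 2449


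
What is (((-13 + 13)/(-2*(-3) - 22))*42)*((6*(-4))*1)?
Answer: 0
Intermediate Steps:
(((-13 + 13)/(-2*(-3) - 22))*42)*((6*(-4))*1) = ((0/(6 - 22))*42)*(-24*1) = ((0/(-16))*42)*(-24) = ((0*(-1/16))*42)*(-24) = (0*42)*(-24) = 0*(-24) = 0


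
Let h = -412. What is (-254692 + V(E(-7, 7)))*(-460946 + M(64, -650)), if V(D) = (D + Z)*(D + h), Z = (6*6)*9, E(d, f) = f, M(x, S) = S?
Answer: 179444060212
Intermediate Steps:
Z = 324 (Z = 36*9 = 324)
V(D) = (-412 + D)*(324 + D) (V(D) = (D + 324)*(D - 412) = (324 + D)*(-412 + D) = (-412 + D)*(324 + D))
(-254692 + V(E(-7, 7)))*(-460946 + M(64, -650)) = (-254692 + (-133488 + 7**2 - 88*7))*(-460946 - 650) = (-254692 + (-133488 + 49 - 616))*(-461596) = (-254692 - 134055)*(-461596) = -388747*(-461596) = 179444060212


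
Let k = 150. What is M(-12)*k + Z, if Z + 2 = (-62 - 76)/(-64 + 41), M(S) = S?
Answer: -1796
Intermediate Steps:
Z = 4 (Z = -2 + (-62 - 76)/(-64 + 41) = -2 - 138/(-23) = -2 - 138*(-1/23) = -2 + 6 = 4)
M(-12)*k + Z = -12*150 + 4 = -1800 + 4 = -1796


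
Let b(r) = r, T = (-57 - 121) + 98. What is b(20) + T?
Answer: -60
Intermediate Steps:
T = -80 (T = -178 + 98 = -80)
b(20) + T = 20 - 80 = -60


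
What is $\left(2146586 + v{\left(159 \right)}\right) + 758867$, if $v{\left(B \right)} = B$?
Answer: $2905612$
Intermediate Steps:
$\left(2146586 + v{\left(159 \right)}\right) + 758867 = \left(2146586 + 159\right) + 758867 = 2146745 + 758867 = 2905612$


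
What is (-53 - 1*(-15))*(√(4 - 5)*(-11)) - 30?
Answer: -30 + 418*I ≈ -30.0 + 418.0*I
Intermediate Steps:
(-53 - 1*(-15))*(√(4 - 5)*(-11)) - 30 = (-53 + 15)*(√(-1)*(-11)) - 30 = -38*I*(-11) - 30 = -(-418)*I - 30 = 418*I - 30 = -30 + 418*I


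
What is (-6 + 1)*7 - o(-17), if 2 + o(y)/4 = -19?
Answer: 49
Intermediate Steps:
o(y) = -84 (o(y) = -8 + 4*(-19) = -8 - 76 = -84)
(-6 + 1)*7 - o(-17) = (-6 + 1)*7 - 1*(-84) = -5*7 + 84 = -35 + 84 = 49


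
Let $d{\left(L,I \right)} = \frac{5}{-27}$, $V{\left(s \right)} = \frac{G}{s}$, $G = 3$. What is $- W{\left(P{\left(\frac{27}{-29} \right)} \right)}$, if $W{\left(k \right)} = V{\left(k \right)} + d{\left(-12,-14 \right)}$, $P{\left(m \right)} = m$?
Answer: $\frac{92}{27} \approx 3.4074$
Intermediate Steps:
$V{\left(s \right)} = \frac{3}{s}$
$d{\left(L,I \right)} = - \frac{5}{27}$ ($d{\left(L,I \right)} = 5 \left(- \frac{1}{27}\right) = - \frac{5}{27}$)
$W{\left(k \right)} = - \frac{5}{27} + \frac{3}{k}$ ($W{\left(k \right)} = \frac{3}{k} - \frac{5}{27} = - \frac{5}{27} + \frac{3}{k}$)
$- W{\left(P{\left(\frac{27}{-29} \right)} \right)} = - (- \frac{5}{27} + \frac{3}{27 \frac{1}{-29}}) = - (- \frac{5}{27} + \frac{3}{27 \left(- \frac{1}{29}\right)}) = - (- \frac{5}{27} + \frac{3}{- \frac{27}{29}}) = - (- \frac{5}{27} + 3 \left(- \frac{29}{27}\right)) = - (- \frac{5}{27} - \frac{29}{9}) = \left(-1\right) \left(- \frac{92}{27}\right) = \frac{92}{27}$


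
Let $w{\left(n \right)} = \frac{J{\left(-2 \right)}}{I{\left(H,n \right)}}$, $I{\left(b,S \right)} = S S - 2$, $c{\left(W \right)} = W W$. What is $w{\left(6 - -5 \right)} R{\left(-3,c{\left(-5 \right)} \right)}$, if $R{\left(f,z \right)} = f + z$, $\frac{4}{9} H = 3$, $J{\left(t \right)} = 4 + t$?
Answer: $\frac{44}{119} \approx 0.36975$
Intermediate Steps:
$c{\left(W \right)} = W^{2}$
$H = \frac{27}{4}$ ($H = \frac{9}{4} \cdot 3 = \frac{27}{4} \approx 6.75$)
$I{\left(b,S \right)} = -2 + S^{2}$ ($I{\left(b,S \right)} = S^{2} - 2 = -2 + S^{2}$)
$w{\left(n \right)} = \frac{2}{-2 + n^{2}}$ ($w{\left(n \right)} = \frac{4 - 2}{-2 + n^{2}} = \frac{2}{-2 + n^{2}}$)
$w{\left(6 - -5 \right)} R{\left(-3,c{\left(-5 \right)} \right)} = \frac{2}{-2 + \left(6 - -5\right)^{2}} \left(-3 + \left(-5\right)^{2}\right) = \frac{2}{-2 + \left(6 + 5\right)^{2}} \left(-3 + 25\right) = \frac{2}{-2 + 11^{2}} \cdot 22 = \frac{2}{-2 + 121} \cdot 22 = \frac{2}{119} \cdot 22 = \frac{44}{119}$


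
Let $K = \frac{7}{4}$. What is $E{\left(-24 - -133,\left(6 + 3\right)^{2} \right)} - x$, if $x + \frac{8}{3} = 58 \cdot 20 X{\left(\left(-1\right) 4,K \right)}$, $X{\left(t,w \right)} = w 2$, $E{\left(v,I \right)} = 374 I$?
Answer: $\frac{78710}{3} \approx 26237.0$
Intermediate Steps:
$K = \frac{7}{4}$ ($K = 7 \cdot \frac{1}{4} = \frac{7}{4} \approx 1.75$)
$X{\left(t,w \right)} = 2 w$
$x = \frac{12172}{3}$ ($x = - \frac{8}{3} + 58 \cdot 20 \cdot 2 \cdot \frac{7}{4} = - \frac{8}{3} + 1160 \cdot \frac{7}{2} = - \frac{8}{3} + 4060 = \frac{12172}{3} \approx 4057.3$)
$E{\left(-24 - -133,\left(6 + 3\right)^{2} \right)} - x = 374 \left(6 + 3\right)^{2} - \frac{12172}{3} = 374 \cdot 9^{2} - \frac{12172}{3} = 374 \cdot 81 - \frac{12172}{3} = 30294 - \frac{12172}{3} = \frac{78710}{3}$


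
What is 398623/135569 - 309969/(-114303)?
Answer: 4170761530/737902067 ≈ 5.6522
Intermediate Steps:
398623/135569 - 309969/(-114303) = 398623*(1/135569) - 309969*(-1/114303) = 398623/135569 + 103323/38101 = 4170761530/737902067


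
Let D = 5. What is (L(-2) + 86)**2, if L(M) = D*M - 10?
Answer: 4356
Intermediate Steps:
L(M) = -10 + 5*M (L(M) = 5*M - 10 = -10 + 5*M)
(L(-2) + 86)**2 = ((-10 + 5*(-2)) + 86)**2 = ((-10 - 10) + 86)**2 = (-20 + 86)**2 = 66**2 = 4356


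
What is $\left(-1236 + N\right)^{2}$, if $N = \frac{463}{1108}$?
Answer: $\frac{1874229450625}{1227664} \approx 1.5267 \cdot 10^{6}$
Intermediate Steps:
$N = \frac{463}{1108}$ ($N = 463 \cdot \frac{1}{1108} = \frac{463}{1108} \approx 0.41787$)
$\left(-1236 + N\right)^{2} = \left(-1236 + \frac{463}{1108}\right)^{2} = \left(- \frac{1369025}{1108}\right)^{2} = \frac{1874229450625}{1227664}$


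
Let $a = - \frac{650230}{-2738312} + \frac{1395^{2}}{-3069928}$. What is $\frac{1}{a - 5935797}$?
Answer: $- \frac{1050802585192}{6237351249357958819} \approx -1.6847 \cdot 10^{-7}$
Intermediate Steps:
$a = - \frac{416583040795}{1050802585192}$ ($a = \left(-650230\right) \left(- \frac{1}{2738312}\right) + 1946025 \left(- \frac{1}{3069928}\right) = \frac{325115}{1369156} - \frac{1946025}{3069928} = - \frac{416583040795}{1050802585192} \approx -0.39644$)
$\frac{1}{a - 5935797} = \frac{1}{- \frac{416583040795}{1050802585192} - 5935797} = \frac{1}{- \frac{6237351249357958819}{1050802585192}} = - \frac{1050802585192}{6237351249357958819}$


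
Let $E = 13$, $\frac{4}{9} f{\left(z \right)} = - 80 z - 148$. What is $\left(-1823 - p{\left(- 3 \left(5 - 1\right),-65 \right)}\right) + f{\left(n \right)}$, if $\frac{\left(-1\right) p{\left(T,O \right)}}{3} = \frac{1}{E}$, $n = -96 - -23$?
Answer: $\frac{142795}{13} \approx 10984.0$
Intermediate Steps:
$n = -73$ ($n = -96 + 23 = -73$)
$f{\left(z \right)} = -333 - 180 z$ ($f{\left(z \right)} = \frac{9 \left(- 80 z - 148\right)}{4} = \frac{9 \left(-148 - 80 z\right)}{4} = -333 - 180 z$)
$p{\left(T,O \right)} = - \frac{3}{13}$
$\left(-1823 - p{\left(- 3 \left(5 - 1\right),-65 \right)}\right) + f{\left(n \right)} = \left(-1823 - - \frac{3}{13}\right) - -12807 = \left(-1823 + \frac{3}{13}\right) + \left(-333 + 13140\right) = - \frac{23696}{13} + 12807 = \frac{142795}{13}$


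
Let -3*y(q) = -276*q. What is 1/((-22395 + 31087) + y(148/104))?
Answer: 13/114698 ≈ 0.00011334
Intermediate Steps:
y(q) = 92*q (y(q) = -(-92)*q = 92*q)
1/((-22395 + 31087) + y(148/104)) = 1/((-22395 + 31087) + 92*(148/104)) = 1/(8692 + 92*(148*(1/104))) = 1/(8692 + 92*(37/26)) = 1/(8692 + 1702/13) = 1/(114698/13) = 13/114698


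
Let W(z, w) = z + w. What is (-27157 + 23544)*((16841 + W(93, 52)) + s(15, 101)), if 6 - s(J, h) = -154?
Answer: -61948498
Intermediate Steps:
W(z, w) = w + z
s(J, h) = 160 (s(J, h) = 6 - 1*(-154) = 6 + 154 = 160)
(-27157 + 23544)*((16841 + W(93, 52)) + s(15, 101)) = (-27157 + 23544)*((16841 + (52 + 93)) + 160) = -3613*((16841 + 145) + 160) = -3613*(16986 + 160) = -3613*17146 = -61948498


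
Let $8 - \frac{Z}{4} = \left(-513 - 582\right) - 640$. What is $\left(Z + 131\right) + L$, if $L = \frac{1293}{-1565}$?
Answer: $\frac{11114902}{1565} \approx 7102.2$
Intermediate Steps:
$Z = 6972$ ($Z = 32 - 4 \left(\left(-513 - 582\right) - 640\right) = 32 - 4 \left(-1095 - 640\right) = 32 - -6940 = 32 + 6940 = 6972$)
$L = - \frac{1293}{1565}$ ($L = 1293 \left(- \frac{1}{1565}\right) = - \frac{1293}{1565} \approx -0.8262$)
$\left(Z + 131\right) + L = \left(6972 + 131\right) - \frac{1293}{1565} = 7103 - \frac{1293}{1565} = \frac{11114902}{1565}$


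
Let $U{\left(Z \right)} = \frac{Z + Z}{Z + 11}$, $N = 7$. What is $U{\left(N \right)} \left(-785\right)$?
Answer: $- \frac{5495}{9} \approx -610.56$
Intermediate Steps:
$U{\left(Z \right)} = \frac{2 Z}{11 + Z}$
$U{\left(N \right)} \left(-785\right) = 2 \cdot 7 \frac{1}{11 + 7} \left(-785\right) = 2 \cdot 7 \cdot \frac{1}{18} \left(-785\right) = \frac{7}{9} \left(-785\right) = - \frac{5495}{9}$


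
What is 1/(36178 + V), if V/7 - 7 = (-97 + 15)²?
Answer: 1/83295 ≈ 1.2006e-5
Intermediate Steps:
V = 47117 (V = 49 + 7*(-97 + 15)² = 49 + 7*(-82)² = 49 + 7*6724 = 49 + 47068 = 47117)
1/(36178 + V) = 1/(36178 + 47117) = 1/83295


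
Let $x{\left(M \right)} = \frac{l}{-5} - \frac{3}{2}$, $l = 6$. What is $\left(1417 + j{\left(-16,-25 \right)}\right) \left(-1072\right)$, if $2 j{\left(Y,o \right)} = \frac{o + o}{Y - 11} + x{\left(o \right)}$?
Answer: $- \frac{205006868}{135} \approx -1.5186 \cdot 10^{6}$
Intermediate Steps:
$x{\left(M \right)} = - \frac{27}{10}$ ($x{\left(M \right)} = \frac{6}{-5} - \frac{3}{2} = 6 \left(- \frac{1}{5}\right) - \frac{3}{2} = - \frac{6}{5} - \frac{3}{2} = - \frac{27}{10}$)
$j{\left(Y,o \right)} = - \frac{27}{20} + \frac{o}{-11 + Y}$ ($j{\left(Y,o \right)} = \frac{\frac{o + o}{Y - 11} - \frac{27}{10}}{2} = \frac{\frac{2 o}{-11 + Y} - \frac{27}{10}}{2} = \frac{- \frac{27}{10} + \frac{2 o}{-11 + Y}}{2} = - \frac{27}{20} + \frac{o}{-11 + Y}$)
$\left(1417 + j{\left(-16,-25 \right)}\right) \left(-1072\right) = \left(1417 + \frac{297 - -432 + 20 \left(-25\right)}{20 \left(-11 - 16\right)}\right) \left(-1072\right) = \left(1417 + \frac{297 + 432 - 500}{20 \left(-27\right)}\right) \left(-1072\right) = \left(1417 + \frac{1}{20} \left(- \frac{1}{27}\right) 229\right) \left(-1072\right) = \left(1417 - \frac{229}{540}\right) \left(-1072\right) = \frac{764951}{540} \left(-1072\right) = - \frac{205006868}{135}$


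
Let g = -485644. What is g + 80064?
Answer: -405580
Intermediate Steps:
g + 80064 = -485644 + 80064 = -405580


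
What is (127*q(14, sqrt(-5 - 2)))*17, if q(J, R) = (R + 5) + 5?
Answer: 21590 + 2159*I*sqrt(7) ≈ 21590.0 + 5712.2*I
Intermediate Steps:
q(J, R) = 10 + R (q(J, R) = (5 + R) + 5 = 10 + R)
(127*q(14, sqrt(-5 - 2)))*17 = (127*(10 + sqrt(-5 - 2)))*17 = (127*(10 + sqrt(-7)))*17 = (127*(10 + I*sqrt(7)))*17 = (1270 + 127*I*sqrt(7))*17 = 21590 + 2159*I*sqrt(7)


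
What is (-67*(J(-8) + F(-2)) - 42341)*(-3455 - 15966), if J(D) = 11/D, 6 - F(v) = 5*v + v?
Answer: 6751497019/8 ≈ 8.4394e+8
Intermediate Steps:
F(v) = 6 - 6*v (F(v) = 6 - (5*v + v) = 6 - 6*v)
(-67*(J(-8) + F(-2)) - 42341)*(-3455 - 15966) = (-67*(11/(-8) + (6 - 6*(-2))) - 42341)*(-3455 - 15966) = (-67*(11*(-1/8) + (6 + 12)) - 42341)*(-19421) = (-67*(-11/8 + 18) - 42341)*(-19421) = (-67*133/8 - 42341)*(-19421) = (-8911/8 - 42341)*(-19421) = -347639/8*(-19421) = 6751497019/8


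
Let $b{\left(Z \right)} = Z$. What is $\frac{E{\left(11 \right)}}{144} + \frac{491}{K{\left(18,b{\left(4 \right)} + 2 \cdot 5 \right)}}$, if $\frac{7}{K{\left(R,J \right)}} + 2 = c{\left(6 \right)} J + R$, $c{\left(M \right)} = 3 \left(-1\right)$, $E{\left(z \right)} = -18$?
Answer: $- \frac{102135}{56} \approx -1823.8$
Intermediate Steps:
$c{\left(M \right)} = -3$
$K{\left(R,J \right)} = \frac{7}{-2 + R - 3 J}$ ($K{\left(R,J \right)} = \frac{7}{-2 - \left(- R + 3 J\right)} = \frac{7}{-2 + R - 3 J}$)
$\frac{E{\left(11 \right)}}{144} + \frac{491}{K{\left(18,b{\left(4 \right)} + 2 \cdot 5 \right)}} = - \frac{18}{144} + \frac{491}{7 \frac{1}{-2 + 18 - 3 \left(4 + 2 \cdot 5\right)}} = \left(-18\right) \frac{1}{144} + \frac{491}{7 \frac{1}{-2 + 18 - 3 \left(4 + 10\right)}} = - \frac{1}{8} + \frac{491}{7 \frac{1}{-2 + 18 - 42}} = - \frac{1}{8} + \frac{491}{7 \frac{1}{-26}} = - \frac{1}{8} + \frac{491}{7 \left(- \frac{1}{26}\right)} = - \frac{1}{8} + \frac{491}{- \frac{7}{26}} = - \frac{1}{8} + 491 \left(- \frac{26}{7}\right) = - \frac{1}{8} - \frac{12766}{7} = - \frac{102135}{56}$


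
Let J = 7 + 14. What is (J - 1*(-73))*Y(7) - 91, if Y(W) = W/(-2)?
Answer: -420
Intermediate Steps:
J = 21
Y(W) = -W/2 (Y(W) = W*(-1/2) = -W/2)
(J - 1*(-73))*Y(7) - 91 = (21 - 1*(-73))*(-1/2*7) - 91 = (21 + 73)*(-7/2) - 91 = 94*(-7/2) - 91 = -329 - 91 = -420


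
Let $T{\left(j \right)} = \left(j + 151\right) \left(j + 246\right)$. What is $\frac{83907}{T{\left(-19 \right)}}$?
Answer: $\frac{27969}{9988} \approx 2.8003$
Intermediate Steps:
$T{\left(j \right)} = \left(151 + j\right) \left(246 + j\right)$
$\frac{83907}{T{\left(-19 \right)}} = \frac{83907}{37146 + \left(-19\right)^{2} + 397 \left(-19\right)} = \frac{83907}{37146 + 361 - 7543} = \frac{83907}{29964} = 83907 \cdot \frac{1}{29964} = \frac{27969}{9988}$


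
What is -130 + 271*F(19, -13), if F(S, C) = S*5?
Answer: 25615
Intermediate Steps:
F(S, C) = 5*S
-130 + 271*F(19, -13) = -130 + 271*(5*19) = -130 + 271*95 = -130 + 25745 = 25615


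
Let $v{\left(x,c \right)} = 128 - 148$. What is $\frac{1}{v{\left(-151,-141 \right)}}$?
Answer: $- \frac{1}{20} \approx -0.05$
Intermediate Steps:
$v{\left(x,c \right)} = -20$ ($v{\left(x,c \right)} = 128 - 148 = -20$)
$\frac{1}{v{\left(-151,-141 \right)}} = \frac{1}{-20} = - \frac{1}{20}$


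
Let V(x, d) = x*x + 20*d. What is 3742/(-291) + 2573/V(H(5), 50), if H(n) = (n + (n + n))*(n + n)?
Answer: -87188257/6838500 ≈ -12.750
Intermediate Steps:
H(n) = 6*n**2 (H(n) = (n + 2*n)*(2*n) = (3*n)*(2*n) = 6*n**2)
V(x, d) = x**2 + 20*d
3742/(-291) + 2573/V(H(5), 50) = 3742/(-291) + 2573/((6*5**2)**2 + 20*50) = 3742*(-1/291) + 2573/((6*25)**2 + 1000) = -3742/291 + 2573/(150**2 + 1000) = -3742/291 + 2573/(22500 + 1000) = -3742/291 + 2573/23500 = -87188257/6838500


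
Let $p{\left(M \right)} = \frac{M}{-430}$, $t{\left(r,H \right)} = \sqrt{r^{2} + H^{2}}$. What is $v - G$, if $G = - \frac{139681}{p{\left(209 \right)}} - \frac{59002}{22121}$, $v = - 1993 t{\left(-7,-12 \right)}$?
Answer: $- \frac{120785230092}{420299} - 1993 \sqrt{193} \approx -3.1507 \cdot 10^{5}$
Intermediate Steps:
$t{\left(r,H \right)} = \sqrt{H^{2} + r^{2}}$
$p{\left(M \right)} = - \frac{M}{430}$ ($p{\left(M \right)} = M \left(- \frac{1}{430}\right) = - \frac{M}{430}$)
$v = - 1993 \sqrt{193}$ ($v = - 1993 \sqrt{\left(-12\right)^{2} + \left(-7\right)^{2}} = - 1993 \sqrt{144 + 49} = - 1993 \sqrt{193} \approx -27688.0$)
$G = \frac{120785230092}{420299}$ ($G = - \frac{139681}{\left(- \frac{1}{430}\right) 209} - \frac{59002}{22121} = - \frac{139681}{- \frac{209}{430}} - \frac{59002}{22121} = \left(-139681\right) \left(- \frac{430}{209}\right) - \frac{59002}{22121} = \frac{60062830}{209} - \frac{59002}{22121} = \frac{120785230092}{420299} \approx 2.8738 \cdot 10^{5}$)
$v - G = - 1993 \sqrt{193} - \frac{120785230092}{420299} = - \frac{120785230092}{420299} - 1993 \sqrt{193}$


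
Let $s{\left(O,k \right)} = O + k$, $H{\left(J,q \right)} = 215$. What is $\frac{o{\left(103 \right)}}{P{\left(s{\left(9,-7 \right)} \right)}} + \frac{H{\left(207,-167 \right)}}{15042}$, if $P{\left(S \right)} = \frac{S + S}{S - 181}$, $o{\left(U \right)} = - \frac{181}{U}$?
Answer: $\frac{243717169}{3098652} \approx 78.653$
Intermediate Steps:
$P{\left(S \right)} = \frac{2 S}{-181 + S}$
$\frac{o{\left(103 \right)}}{P{\left(s{\left(9,-7 \right)} \right)}} + \frac{H{\left(207,-167 \right)}}{15042} = \frac{\left(-181\right) \frac{1}{103}}{2 \left(9 - 7\right) \frac{1}{-181 + \left(9 - 7\right)}} + \frac{215}{15042} = \frac{\left(-181\right) \frac{1}{103}}{2 \cdot 2 \frac{1}{-181 + 2}} + 215 \cdot \frac{1}{15042} = - \frac{181}{103 \cdot 2 \cdot 2 \frac{1}{-179}} + \frac{215}{15042} = - \frac{181}{103 \cdot 2 \cdot 2 \left(- \frac{1}{179}\right)} + \frac{215}{15042} = - \frac{181}{103 \left(- \frac{4}{179}\right)} + \frac{215}{15042} = \left(- \frac{181}{103}\right) \left(- \frac{179}{4}\right) + \frac{215}{15042} = \frac{32399}{412} + \frac{215}{15042} = \frac{243717169}{3098652}$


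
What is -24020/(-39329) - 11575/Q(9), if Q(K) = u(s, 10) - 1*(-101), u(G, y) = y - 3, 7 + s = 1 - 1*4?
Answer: -452639015/4247532 ≈ -106.57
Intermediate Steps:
s = -10 (s = -7 + (1 - 1*4) = -7 + (1 - 4) = -7 - 3 = -10)
u(G, y) = -3 + y
Q(K) = 108 (Q(K) = (-3 + 10) - 1*(-101) = 7 + 101 = 108)
-24020/(-39329) - 11575/Q(9) = -24020/(-39329) - 11575/108 = -24020*(-1/39329) - 11575*1/108 = 24020/39329 - 11575/108 = -452639015/4247532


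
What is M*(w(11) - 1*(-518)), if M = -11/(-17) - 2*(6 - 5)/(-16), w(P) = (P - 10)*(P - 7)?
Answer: 27405/68 ≈ 403.01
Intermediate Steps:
w(P) = (-10 + P)*(-7 + P)
M = 105/136 (M = -11*(-1/17) - 2*1*(-1/16) = 11/17 - 2*(-1/16) = 11/17 + 1/8 = 105/136 ≈ 0.77206)
M*(w(11) - 1*(-518)) = 105*((70 + 11**2 - 17*11) - 1*(-518))/136 = 105*((70 + 121 - 187) + 518)/136 = 105*(4 + 518)/136 = (105/136)*522 = 27405/68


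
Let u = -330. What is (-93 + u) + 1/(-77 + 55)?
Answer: -9307/22 ≈ -423.05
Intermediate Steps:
(-93 + u) + 1/(-77 + 55) = (-93 - 330) + 1/(-77 + 55) = -423 + 1/(-22) = -423 - 1/22 = -9307/22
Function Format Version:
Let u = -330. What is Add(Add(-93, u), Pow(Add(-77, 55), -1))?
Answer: Rational(-9307, 22) ≈ -423.05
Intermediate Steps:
Add(Add(-93, u), Pow(Add(-77, 55), -1)) = Add(Add(-93, -330), Pow(Add(-77, 55), -1)) = Add(-423, Pow(-22, -1)) = Add(-423, Rational(-1, 22)) = Rational(-9307, 22)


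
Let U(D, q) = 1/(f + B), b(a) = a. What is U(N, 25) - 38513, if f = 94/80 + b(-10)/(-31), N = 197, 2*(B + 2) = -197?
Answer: -4727972659/122763 ≈ -38513.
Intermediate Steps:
B = -201/2 (B = -2 + (½)*(-197) = -2 - 197/2 = -201/2 ≈ -100.50)
f = 1857/1240 (f = 94/80 - 10/(-31) = 94*(1/80) - 10*(-1/31) = 47/40 + 10/31 = 1857/1240 ≈ 1.4976)
U(D, q) = -1240/122763 (U(D, q) = 1/(1857/1240 - 201/2) = 1/(-122763/1240) = -1240/122763)
U(N, 25) - 38513 = -1240/122763 - 38513 = -4727972659/122763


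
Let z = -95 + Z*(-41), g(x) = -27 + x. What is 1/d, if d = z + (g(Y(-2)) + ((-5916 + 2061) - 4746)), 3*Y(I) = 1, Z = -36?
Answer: -3/21740 ≈ -0.00013799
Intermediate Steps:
Y(I) = ⅓ (Y(I) = (⅓)*1 = ⅓)
z = 1381 (z = -95 - 36*(-41) = -95 + 1476 = 1381)
d = -21740/3 (d = 1381 + ((-27 + ⅓) + ((-5916 + 2061) - 4746)) = 1381 + (-80/3 + (-3855 - 4746)) = 1381 + (-80/3 - 8601) = 1381 - 25883/3 = -21740/3 ≈ -7246.7)
1/d = 1/(-21740/3) = -3/21740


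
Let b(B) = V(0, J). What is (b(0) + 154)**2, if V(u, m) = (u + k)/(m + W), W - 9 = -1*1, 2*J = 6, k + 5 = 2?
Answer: 2859481/121 ≈ 23632.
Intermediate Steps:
k = -3 (k = -5 + 2 = -3)
J = 3 (J = (1/2)*6 = 3)
W = 8 (W = 9 - 1*1 = 9 - 1 = 8)
V(u, m) = (-3 + u)/(8 + m) (V(u, m) = (u - 3)/(m + 8) = (-3 + u)/(8 + m))
b(B) = -3/11 (b(B) = (-3 + 0)/(8 + 3) = -3/11)
(b(0) + 154)**2 = (-3/11 + 154)**2 = (1691/11)**2 = 2859481/121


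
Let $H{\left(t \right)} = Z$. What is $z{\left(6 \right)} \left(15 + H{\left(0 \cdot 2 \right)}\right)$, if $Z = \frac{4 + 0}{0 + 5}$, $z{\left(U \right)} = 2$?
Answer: $\frac{158}{5} \approx 31.6$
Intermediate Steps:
$Z = \frac{4}{5} \approx 0.8$
$H{\left(t \right)} = \frac{4}{5}$
$z{\left(6 \right)} \left(15 + H{\left(0 \cdot 2 \right)}\right) = 2 \left(15 + \frac{4}{5}\right) = 2 \cdot \frac{79}{5} = \frac{158}{5}$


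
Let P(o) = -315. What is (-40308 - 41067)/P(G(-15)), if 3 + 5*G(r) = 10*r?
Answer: 775/3 ≈ 258.33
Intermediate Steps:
G(r) = -⅗ + 2*r (G(r) = -⅗ + (10*r)/5 = -⅗ + 2*r)
(-40308 - 41067)/P(G(-15)) = (-40308 - 41067)/(-315) = -81375*(-1/315) = 775/3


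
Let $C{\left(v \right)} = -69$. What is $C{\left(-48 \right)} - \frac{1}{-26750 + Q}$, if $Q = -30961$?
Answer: $- \frac{3982058}{57711} \approx -69.0$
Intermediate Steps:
$C{\left(-48 \right)} - \frac{1}{-26750 + Q} = -69 - \frac{1}{-26750 - 30961} = -69 - \frac{1}{-57711} = -69 - - \frac{1}{57711} = -69 + \frac{1}{57711} = - \frac{3982058}{57711}$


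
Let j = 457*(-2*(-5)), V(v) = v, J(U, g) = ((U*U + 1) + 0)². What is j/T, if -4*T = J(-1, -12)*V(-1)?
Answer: 4570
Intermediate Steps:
J(U, g) = (1 + U²)² (J(U, g) = ((U² + 1) + 0)² = ((1 + U²) + 0)² = (1 + U²)²)
T = 1 (T = -(1 + (-1)²)²*(-1)/4 = -(1 + 1)²*(-1)/4 = -2²*(-1)/4 = -(-1) = -¼*(-4) = 1)
j = 4570 (j = 457*10 = 4570)
j/T = 4570/1 = 4570*1 = 4570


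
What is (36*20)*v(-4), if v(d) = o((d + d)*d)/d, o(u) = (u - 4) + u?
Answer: -10800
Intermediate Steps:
o(u) = -4 + 2*u (o(u) = (-4 + u) + u = -4 + 2*u)
v(d) = (-4 + 4*d²)/d (v(d) = (-4 + 2*((d + d)*d))/d = (-4 + 2*((2*d)*d))/d = (-4 + 2*(2*d²))/d = (-4 + 4*d²)/d)
(36*20)*v(-4) = (36*20)*(-4/(-4) + 4*(-4)) = 720*(-4*(-¼) - 16) = 720*(1 - 16) = 720*(-15) = -10800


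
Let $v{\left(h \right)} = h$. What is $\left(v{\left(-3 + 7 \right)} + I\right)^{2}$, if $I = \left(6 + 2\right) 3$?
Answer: $784$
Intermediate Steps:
$I = 24$ ($I = 8 \cdot 3 = 24$)
$\left(v{\left(-3 + 7 \right)} + I\right)^{2} = \left(\left(-3 + 7\right) + 24\right)^{2} = \left(4 + 24\right)^{2} = 28^{2} = 784$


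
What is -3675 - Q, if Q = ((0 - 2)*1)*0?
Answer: -3675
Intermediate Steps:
Q = 0 (Q = -2*1*0 = -2*0 = 0)
-3675 - Q = -3675 - 1*0 = -3675 + 0 = -3675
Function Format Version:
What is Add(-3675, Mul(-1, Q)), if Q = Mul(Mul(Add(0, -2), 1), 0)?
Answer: -3675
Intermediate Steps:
Q = 0 (Q = Mul(Mul(-2, 1), 0) = Mul(-2, 0) = 0)
Add(-3675, Mul(-1, Q)) = Add(-3675, Mul(-1, 0)) = Add(-3675, 0) = -3675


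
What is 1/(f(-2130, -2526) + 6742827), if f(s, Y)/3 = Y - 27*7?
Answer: 1/6734682 ≈ 1.4849e-7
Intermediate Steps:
f(s, Y) = -567 + 3*Y (f(s, Y) = 3*(Y - 27*7) = 3*(Y - 189) = 3*(-189 + Y) = -567 + 3*Y)
1/(f(-2130, -2526) + 6742827) = 1/((-567 + 3*(-2526)) + 6742827) = 1/((-567 - 7578) + 6742827) = 1/(-8145 + 6742827) = 1/6734682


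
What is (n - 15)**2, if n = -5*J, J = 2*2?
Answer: 1225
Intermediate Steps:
J = 4
n = -20 (n = -5*4 = -20)
(n - 15)**2 = (-20 - 15)**2 = (-35)**2 = 1225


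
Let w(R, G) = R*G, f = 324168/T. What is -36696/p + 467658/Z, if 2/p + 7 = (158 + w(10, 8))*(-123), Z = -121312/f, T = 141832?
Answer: 577740264650079603/1075370224 ≈ 5.3725e+8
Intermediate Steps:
f = 40521/17729 (f = 324168/141832 = 324168*(1/141832) = 40521/17729 ≈ 2.2856)
w(R, G) = G*R
Z = -2150740448/40521 (Z = -121312/40521/17729 = -121312*17729/40521 = -2150740448/40521 ≈ -53077.)
p = -2/29281 (p = 2/(-7 + (158 + 8*10)*(-123)) = 2/(-7 + (158 + 80)*(-123)) = 2/(-7 + 238*(-123)) = 2/(-7 - 29274) = 2/(-29281) = 2*(-1/29281) = -2/29281 ≈ -6.8304e-5)
-36696/p + 467658/Z = -36696/(-2/29281) + 467658/(-2150740448/40521) = -36696*(-29281/2) + 467658*(-40521/2150740448) = 537247788 - 9474984909/1075370224 = 577740264650079603/1075370224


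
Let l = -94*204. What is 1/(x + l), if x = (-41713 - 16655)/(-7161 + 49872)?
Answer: -14237/273028168 ≈ -5.2145e-5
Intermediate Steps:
l = -19176
x = -19456/14237 (x = -58368/42711 = -58368*1/42711 = -19456/14237 ≈ -1.3666)
1/(x + l) = 1/(-19456/14237 - 19176) = 1/(-273028168/14237) = -14237/273028168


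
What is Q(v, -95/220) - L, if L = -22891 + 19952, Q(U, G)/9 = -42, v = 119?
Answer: 2561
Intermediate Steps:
Q(U, G) = -378 (Q(U, G) = 9*(-42) = -378)
L = -2939
Q(v, -95/220) - L = -378 - 1*(-2939) = -378 + 2939 = 2561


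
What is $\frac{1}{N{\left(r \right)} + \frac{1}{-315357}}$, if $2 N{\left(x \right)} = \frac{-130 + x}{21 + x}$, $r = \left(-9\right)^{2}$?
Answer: $- \frac{21444276}{5150899} \approx -4.1632$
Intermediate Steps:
$r = 81$
$N{\left(x \right)} = \frac{-130 + x}{2 \left(21 + x\right)}$ ($N{\left(x \right)} = \frac{\left(-130 + x\right) \frac{1}{21 + x}}{2} = \frac{\frac{1}{21 + x} \left(-130 + x\right)}{2} = \frac{-130 + x}{2 \left(21 + x\right)}$)
$\frac{1}{N{\left(r \right)} + \frac{1}{-315357}} = \frac{1}{\frac{-130 + 81}{2 \left(21 + 81\right)} + \frac{1}{-315357}} = \frac{1}{\frac{1}{2} \cdot \frac{1}{102} \left(-49\right) - \frac{1}{315357}} = \frac{1}{- \frac{49}{204} - \frac{1}{315357}} = \frac{1}{- \frac{5150899}{21444276}} = - \frac{21444276}{5150899}$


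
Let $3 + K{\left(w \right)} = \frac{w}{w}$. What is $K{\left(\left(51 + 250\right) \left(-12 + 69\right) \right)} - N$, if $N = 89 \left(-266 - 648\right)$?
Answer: $81344$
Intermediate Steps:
$K{\left(w \right)} = -2$ ($K{\left(w \right)} = -3 + \frac{w}{w} = -3 + 1 = -2$)
$N = -81346$ ($N = 89 \left(-266 - 648\right) = 89 \left(-914\right) = -81346$)
$K{\left(\left(51 + 250\right) \left(-12 + 69\right) \right)} - N = -2 - -81346 = -2 + 81346 = 81344$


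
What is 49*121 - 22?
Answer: 5907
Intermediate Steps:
49*121 - 22 = 5929 - 22 = 5907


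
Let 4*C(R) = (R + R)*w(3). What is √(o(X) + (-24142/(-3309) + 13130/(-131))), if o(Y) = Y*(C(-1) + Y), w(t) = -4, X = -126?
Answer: 4*√182396891279382/433479 ≈ 124.62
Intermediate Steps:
C(R) = -2*R (C(R) = ((R + R)*(-4))/4 = ((2*R)*(-4))/4 = (-8*R)/4 = -2*R)
o(Y) = Y*(2 + Y) (o(Y) = Y*(-2*(-1) + Y) = Y*(2 + Y))
√(o(X) + (-24142/(-3309) + 13130/(-131))) = √(-126*(2 - 126) + (-24142/(-3309) + 13130/(-131))) = √(-126*(-124) + (-24142*(-1/3309) + 13130*(-1/131))) = √(15624 + (24142/3309 - 13130/131)) = √(15624 - 40284568/433479) = √(6732391328/433479) = 4*√182396891279382/433479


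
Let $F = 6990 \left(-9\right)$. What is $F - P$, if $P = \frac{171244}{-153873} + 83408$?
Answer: $- \frac{22514218370}{153873} \approx -1.4632 \cdot 10^{5}$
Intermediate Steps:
$F = -62910$
$P = \frac{12834067940}{153873}$ ($P = 171244 \left(- \frac{1}{153873}\right) + 83408 = - \frac{171244}{153873} + 83408 = \frac{12834067940}{153873} \approx 83407.0$)
$F - P = -62910 - \frac{12834067940}{153873} = - \frac{22514218370}{153873}$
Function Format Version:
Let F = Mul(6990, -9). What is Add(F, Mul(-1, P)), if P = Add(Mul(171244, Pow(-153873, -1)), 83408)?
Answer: Rational(-22514218370, 153873) ≈ -1.4632e+5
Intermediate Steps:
F = -62910
P = Rational(12834067940, 153873) (P = Add(Mul(171244, Rational(-1, 153873)), 83408) = Add(Rational(-171244, 153873), 83408) = Rational(12834067940, 153873) ≈ 83407.)
Add(F, Mul(-1, P)) = Add(-62910, Mul(-1, Rational(12834067940, 153873))) = Add(-62910, Rational(-12834067940, 153873)) = Rational(-22514218370, 153873)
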